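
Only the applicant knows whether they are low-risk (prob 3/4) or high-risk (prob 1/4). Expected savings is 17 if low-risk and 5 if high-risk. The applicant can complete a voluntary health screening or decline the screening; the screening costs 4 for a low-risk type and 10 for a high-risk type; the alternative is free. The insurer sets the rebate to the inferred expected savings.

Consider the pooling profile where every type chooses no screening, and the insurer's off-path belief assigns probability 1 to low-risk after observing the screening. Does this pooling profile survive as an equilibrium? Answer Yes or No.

Yes

On path, the insurer holds the prior and pays 3/4·17 + 1/4·5 = 14. Off path (the screening), believing low-risk, it pays 17.
low-risk: no screening nets 14; the screening nets 17 − 4 = 13. low-risk stays.
high-risk: no screening nets 14; the screening nets 17 − 10 = 7. high-risk stays.
No type deviates, so pooling is sustained.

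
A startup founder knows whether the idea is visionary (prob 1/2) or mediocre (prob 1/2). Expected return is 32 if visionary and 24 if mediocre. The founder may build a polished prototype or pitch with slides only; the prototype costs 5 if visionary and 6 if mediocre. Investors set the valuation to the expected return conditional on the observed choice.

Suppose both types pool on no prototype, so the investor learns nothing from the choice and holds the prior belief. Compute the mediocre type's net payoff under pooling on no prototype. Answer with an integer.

28

Pooled valuation = 1/2·32 + 1/2·24 = 28.
mediocre pays no cost for no prototype, so net payoff = 28.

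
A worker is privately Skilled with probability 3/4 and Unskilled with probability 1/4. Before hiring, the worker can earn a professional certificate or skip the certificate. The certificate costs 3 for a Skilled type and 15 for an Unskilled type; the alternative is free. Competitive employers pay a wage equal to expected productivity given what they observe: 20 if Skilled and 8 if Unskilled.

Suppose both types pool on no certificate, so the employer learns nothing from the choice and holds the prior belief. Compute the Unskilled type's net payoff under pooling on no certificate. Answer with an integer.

Pooled wage = 3/4·20 + 1/4·8 = 17.
Unskilled pays no cost for no certificate, so net payoff = 17.

17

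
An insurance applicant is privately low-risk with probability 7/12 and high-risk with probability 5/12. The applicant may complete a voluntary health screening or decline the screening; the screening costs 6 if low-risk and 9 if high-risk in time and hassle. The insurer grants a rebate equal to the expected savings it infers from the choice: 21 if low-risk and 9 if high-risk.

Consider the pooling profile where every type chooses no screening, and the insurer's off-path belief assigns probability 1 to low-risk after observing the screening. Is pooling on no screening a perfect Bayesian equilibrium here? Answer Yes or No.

Yes

On path, the insurer holds the prior and pays 7/12·21 + 5/12·9 = 16. Off path (the screening), believing low-risk, it pays 21.
low-risk: no screening nets 16; the screening nets 21 − 6 = 15. low-risk stays.
high-risk: no screening nets 16; the screening nets 21 − 9 = 12. high-risk stays.
No type deviates, so pooling is sustained.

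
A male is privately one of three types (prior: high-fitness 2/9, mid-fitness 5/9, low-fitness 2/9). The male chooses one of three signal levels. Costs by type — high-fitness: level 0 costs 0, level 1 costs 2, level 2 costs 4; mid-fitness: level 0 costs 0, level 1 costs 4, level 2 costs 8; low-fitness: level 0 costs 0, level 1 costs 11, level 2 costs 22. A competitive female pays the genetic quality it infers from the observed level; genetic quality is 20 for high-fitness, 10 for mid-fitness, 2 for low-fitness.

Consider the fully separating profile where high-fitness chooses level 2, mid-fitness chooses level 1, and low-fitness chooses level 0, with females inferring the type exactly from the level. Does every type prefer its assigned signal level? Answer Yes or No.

Separating mating payoffs: level 2 → 20, level 1 → 10, level 0 → 2.
high-fitness (assigned level 2): level 0: 2 − 0 = 2; level 1: 10 − 2 = 8; level 2: 20 − 4 = 16. high-fitness stays.
mid-fitness (assigned level 1): level 0: 2 − 0 = 2; level 1: 10 − 4 = 6; level 2: 20 − 8 = 12. mid-fitness prefers level 2.
low-fitness (assigned level 0): level 0: 2 − 0 = 2; level 1: 10 − 11 = -1; level 2: 20 − 22 = -2. low-fitness stays.
At least one type deviates; the separating profile fails.

No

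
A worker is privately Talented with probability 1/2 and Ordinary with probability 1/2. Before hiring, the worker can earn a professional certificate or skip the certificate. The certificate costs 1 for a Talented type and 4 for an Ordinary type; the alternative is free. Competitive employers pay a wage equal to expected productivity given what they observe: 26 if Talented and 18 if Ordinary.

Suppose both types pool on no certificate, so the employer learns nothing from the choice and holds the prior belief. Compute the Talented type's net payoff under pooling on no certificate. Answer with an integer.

22

Pooled wage = 1/2·26 + 1/2·18 = 22.
Talented pays no cost for no certificate, so net payoff = 22.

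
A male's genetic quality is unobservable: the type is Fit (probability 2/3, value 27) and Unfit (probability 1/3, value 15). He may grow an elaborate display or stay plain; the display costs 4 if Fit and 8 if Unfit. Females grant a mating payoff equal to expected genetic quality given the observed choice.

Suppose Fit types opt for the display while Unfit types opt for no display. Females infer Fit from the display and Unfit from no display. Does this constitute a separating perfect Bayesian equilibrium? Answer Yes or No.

Under these beliefs, the display earns mating payoff 27 and no display earns mating payoff 15.
Fit: the display nets 27 − 4 = 23; no display nets 15. Fit prefers the display.
Unfit: the display nets 27 − 8 = 19; no display nets 15. Unfit would deviate to the display.
Unfit has a profitable deviation, so the profile is not an equilibrium.

No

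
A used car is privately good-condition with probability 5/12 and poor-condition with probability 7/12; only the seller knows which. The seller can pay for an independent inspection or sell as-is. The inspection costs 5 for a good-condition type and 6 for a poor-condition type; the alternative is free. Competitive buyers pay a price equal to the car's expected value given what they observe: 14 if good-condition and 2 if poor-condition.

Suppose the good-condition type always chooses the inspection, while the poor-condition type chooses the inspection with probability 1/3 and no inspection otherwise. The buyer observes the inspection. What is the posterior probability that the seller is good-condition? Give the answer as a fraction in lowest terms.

P(the inspection) = (5/12)·1 + (7/12)·(1/3) = 11/18.
By Bayes' rule, P(good-condition | the inspection) = (5/12) / (11/18) = 15/22.

15/22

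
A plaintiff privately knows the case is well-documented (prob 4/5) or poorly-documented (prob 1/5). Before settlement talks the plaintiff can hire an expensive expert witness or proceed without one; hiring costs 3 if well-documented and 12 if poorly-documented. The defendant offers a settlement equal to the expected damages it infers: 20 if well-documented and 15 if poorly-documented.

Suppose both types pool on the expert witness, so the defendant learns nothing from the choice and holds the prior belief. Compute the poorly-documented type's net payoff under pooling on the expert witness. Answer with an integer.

7

Pooled settlement = 4/5·20 + 1/5·15 = 19.
poorly-documented pays cost 12 for the expert witness, so net payoff = 19 − 12 = 7.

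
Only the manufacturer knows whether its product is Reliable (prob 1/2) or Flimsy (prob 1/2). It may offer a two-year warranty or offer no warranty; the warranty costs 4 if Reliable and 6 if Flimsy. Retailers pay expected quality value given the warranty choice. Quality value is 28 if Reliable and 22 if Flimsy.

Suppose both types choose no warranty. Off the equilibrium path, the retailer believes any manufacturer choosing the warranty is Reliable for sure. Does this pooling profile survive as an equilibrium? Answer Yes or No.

On path, the retailer holds the prior and pays 1/2·28 + 1/2·22 = 25. Off path (the warranty), believing Reliable, it pays 28.
Reliable: no warranty nets 25; the warranty nets 28 − 4 = 24. Reliable stays.
Flimsy: no warranty nets 25; the warranty nets 28 − 6 = 22. Flimsy stays.
No type deviates, so pooling is sustained.

Yes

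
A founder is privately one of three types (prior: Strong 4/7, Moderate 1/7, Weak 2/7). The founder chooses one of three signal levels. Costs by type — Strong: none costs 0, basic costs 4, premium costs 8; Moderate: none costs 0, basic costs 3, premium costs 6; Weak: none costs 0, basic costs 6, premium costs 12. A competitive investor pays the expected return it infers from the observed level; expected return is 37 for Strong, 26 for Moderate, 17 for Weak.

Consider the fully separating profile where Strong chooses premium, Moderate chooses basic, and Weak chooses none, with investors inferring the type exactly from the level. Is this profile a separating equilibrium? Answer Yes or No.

Separating valuations: premium → 37, basic → 26, none → 17.
Strong (assigned premium): none: 17 − 0 = 17; basic: 26 − 4 = 22; premium: 37 − 8 = 29. Strong stays.
Moderate (assigned basic): none: 17 − 0 = 17; basic: 26 − 3 = 23; premium: 37 − 6 = 31. Moderate prefers premium.
Weak (assigned none): none: 17 − 0 = 17; basic: 26 − 6 = 20; premium: 37 − 12 = 25. Weak prefers premium.
At least one type deviates; the separating profile fails.

No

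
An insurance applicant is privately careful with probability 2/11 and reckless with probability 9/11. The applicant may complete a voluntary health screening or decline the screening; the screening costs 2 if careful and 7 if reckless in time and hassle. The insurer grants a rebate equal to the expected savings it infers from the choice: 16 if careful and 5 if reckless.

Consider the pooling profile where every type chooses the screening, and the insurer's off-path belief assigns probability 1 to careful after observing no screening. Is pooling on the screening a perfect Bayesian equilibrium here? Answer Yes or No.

On path, the insurer holds the prior and pays 2/11·16 + 9/11·5 = 7. Off path (no screening), believing careful, it pays 16.
careful: the screening nets 7 − 2 = 5; no screening nets 16. careful would deviate.
reckless: the screening nets 7 − 7 = 0; no screening nets 16. reckless would deviate.
A type deviates, so pooling fails.

No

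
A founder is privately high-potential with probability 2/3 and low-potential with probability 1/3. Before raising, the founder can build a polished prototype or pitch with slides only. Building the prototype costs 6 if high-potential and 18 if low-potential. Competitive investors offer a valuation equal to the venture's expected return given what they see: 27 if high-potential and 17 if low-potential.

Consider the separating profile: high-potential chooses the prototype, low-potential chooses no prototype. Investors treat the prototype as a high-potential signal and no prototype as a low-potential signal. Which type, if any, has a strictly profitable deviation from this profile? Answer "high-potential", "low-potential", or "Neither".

The prototype pays 27; no prototype pays 17.
high-potential: assigned the prototype, nets 27 − 6 = 21; deviating to no prototype nets 17.
low-potential: assigned no prototype, nets 17; deviating to the prototype nets 27 − 18 = 9.
Both types strictly prefer their assigned action; no profitable deviation.

Neither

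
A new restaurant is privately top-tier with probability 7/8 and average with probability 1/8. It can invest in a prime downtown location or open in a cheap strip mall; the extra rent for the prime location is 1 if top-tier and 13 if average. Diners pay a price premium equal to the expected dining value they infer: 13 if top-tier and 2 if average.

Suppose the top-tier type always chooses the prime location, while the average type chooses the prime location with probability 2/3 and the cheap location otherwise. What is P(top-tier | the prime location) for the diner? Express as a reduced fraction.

21/23

P(the prime location) = (7/8)·1 + (1/8)·(2/3) = 23/24.
By Bayes' rule, P(top-tier | the prime location) = (7/8) / (23/24) = 21/23.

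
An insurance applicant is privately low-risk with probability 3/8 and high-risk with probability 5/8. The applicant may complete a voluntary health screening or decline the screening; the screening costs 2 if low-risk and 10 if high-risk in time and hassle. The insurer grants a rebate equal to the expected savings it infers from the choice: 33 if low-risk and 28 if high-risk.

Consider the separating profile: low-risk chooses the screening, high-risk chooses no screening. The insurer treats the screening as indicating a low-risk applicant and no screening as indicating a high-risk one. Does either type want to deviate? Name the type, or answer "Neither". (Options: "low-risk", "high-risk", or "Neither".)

The screening pays 33; no screening pays 28.
low-risk: assigned the screening, nets 33 − 2 = 31; deviating to no screening nets 28.
high-risk: assigned no screening, nets 28; deviating to the screening nets 33 − 10 = 23.
Both types strictly prefer their assigned action; no profitable deviation.

Neither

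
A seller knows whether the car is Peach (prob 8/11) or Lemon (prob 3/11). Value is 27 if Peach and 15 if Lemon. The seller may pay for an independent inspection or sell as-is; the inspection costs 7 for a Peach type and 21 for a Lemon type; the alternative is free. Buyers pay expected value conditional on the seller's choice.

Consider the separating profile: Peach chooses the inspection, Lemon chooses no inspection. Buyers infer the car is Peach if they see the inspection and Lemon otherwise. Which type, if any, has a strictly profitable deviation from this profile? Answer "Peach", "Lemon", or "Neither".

Neither

The inspection pays 27; no inspection pays 15.
Peach: assigned the inspection, nets 27 − 7 = 20; deviating to no inspection nets 15.
Lemon: assigned no inspection, nets 15; deviating to the inspection nets 27 − 21 = 6.
Both types strictly prefer their assigned action; no profitable deviation.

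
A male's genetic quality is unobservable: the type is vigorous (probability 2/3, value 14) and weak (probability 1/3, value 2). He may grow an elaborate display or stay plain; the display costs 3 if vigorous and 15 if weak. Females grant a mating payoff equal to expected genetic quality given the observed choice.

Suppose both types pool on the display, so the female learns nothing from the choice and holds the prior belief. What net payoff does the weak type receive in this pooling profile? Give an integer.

-5

Pooled mating payoff = 2/3·14 + 1/3·2 = 10.
weak pays cost 15 for the display, so net payoff = 10 − 15 = -5.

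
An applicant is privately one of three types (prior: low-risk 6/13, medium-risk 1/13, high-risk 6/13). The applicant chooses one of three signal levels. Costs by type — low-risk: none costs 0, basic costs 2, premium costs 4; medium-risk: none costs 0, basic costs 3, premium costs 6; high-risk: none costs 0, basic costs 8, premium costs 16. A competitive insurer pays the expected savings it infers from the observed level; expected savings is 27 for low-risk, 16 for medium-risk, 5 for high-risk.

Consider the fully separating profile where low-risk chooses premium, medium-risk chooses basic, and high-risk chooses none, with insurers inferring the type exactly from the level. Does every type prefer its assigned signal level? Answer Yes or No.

No

Separating rebates: premium → 27, basic → 16, none → 5.
low-risk (assigned premium): none: 5 − 0 = 5; basic: 16 − 2 = 14; premium: 27 − 4 = 23. low-risk stays.
medium-risk (assigned basic): none: 5 − 0 = 5; basic: 16 − 3 = 13; premium: 27 − 6 = 21. medium-risk prefers premium.
high-risk (assigned none): none: 5 − 0 = 5; basic: 16 − 8 = 8; premium: 27 − 16 = 11. high-risk prefers premium.
At least one type deviates; the separating profile fails.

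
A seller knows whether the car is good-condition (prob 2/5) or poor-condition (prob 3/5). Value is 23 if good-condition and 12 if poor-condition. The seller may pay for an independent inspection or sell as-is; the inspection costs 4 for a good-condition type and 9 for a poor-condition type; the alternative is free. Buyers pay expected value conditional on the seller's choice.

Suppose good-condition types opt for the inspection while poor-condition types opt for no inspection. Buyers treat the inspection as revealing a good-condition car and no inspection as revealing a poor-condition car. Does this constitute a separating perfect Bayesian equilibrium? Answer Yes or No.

Under these beliefs, the inspection earns price 23 and no inspection earns price 12.
good-condition: the inspection nets 23 − 4 = 19; no inspection nets 12. good-condition prefers the inspection.
poor-condition: the inspection nets 23 − 9 = 14; no inspection nets 12. poor-condition would deviate to the inspection.
poor-condition has a profitable deviation, so the profile is not an equilibrium.

No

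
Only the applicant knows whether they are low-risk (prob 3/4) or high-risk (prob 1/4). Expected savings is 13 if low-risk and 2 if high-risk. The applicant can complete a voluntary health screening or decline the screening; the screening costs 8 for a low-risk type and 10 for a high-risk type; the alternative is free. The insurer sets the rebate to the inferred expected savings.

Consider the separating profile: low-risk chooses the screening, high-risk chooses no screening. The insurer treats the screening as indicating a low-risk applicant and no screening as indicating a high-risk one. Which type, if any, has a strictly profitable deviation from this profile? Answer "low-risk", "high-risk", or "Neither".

high-risk

The screening pays 13; no screening pays 2.
low-risk: assigned the screening, nets 13 − 8 = 5; deviating to no screening nets 2.
high-risk: assigned no screening, nets 2; deviating to the screening nets 13 − 10 = 3.
The high-risk type gains 1 by deviating.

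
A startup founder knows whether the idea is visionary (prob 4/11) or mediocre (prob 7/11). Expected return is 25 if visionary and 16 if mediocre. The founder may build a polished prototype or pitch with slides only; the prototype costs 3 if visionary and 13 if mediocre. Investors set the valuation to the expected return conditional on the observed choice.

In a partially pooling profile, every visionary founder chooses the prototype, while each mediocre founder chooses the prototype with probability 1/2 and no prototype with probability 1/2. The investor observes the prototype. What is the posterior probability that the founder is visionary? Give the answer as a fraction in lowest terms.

8/15

P(the prototype) = (4/11)·1 + (7/11)·(1/2) = 15/22.
By Bayes' rule, P(visionary | the prototype) = (4/11) / (15/22) = 8/15.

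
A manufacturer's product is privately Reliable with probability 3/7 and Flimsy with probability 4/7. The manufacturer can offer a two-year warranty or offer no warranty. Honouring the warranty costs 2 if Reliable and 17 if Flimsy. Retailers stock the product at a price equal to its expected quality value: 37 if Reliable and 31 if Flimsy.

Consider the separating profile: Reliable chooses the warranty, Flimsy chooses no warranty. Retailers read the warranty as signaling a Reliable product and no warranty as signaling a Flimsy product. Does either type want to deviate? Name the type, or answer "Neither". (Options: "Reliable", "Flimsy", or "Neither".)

The warranty pays 37; no warranty pays 31.
Reliable: assigned the warranty, nets 37 − 2 = 35; deviating to no warranty nets 31.
Flimsy: assigned no warranty, nets 31; deviating to the warranty nets 37 − 17 = 20.
Both types strictly prefer their assigned action; no profitable deviation.

Neither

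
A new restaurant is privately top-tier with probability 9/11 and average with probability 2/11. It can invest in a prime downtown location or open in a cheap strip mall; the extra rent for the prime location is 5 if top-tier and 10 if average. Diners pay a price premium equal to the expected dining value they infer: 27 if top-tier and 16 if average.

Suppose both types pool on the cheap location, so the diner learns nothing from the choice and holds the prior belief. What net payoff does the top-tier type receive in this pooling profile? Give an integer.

25

Pooled price premium = 9/11·27 + 2/11·16 = 25.
top-tier pays no cost for the cheap location, so net payoff = 25.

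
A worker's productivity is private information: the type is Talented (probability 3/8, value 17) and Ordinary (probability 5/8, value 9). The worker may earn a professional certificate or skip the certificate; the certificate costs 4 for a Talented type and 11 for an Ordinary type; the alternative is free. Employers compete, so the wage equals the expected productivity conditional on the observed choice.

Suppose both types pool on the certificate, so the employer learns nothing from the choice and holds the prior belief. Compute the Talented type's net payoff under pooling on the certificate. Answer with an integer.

8

Pooled wage = 3/8·17 + 5/8·9 = 12.
Talented pays cost 4 for the certificate, so net payoff = 12 − 4 = 8.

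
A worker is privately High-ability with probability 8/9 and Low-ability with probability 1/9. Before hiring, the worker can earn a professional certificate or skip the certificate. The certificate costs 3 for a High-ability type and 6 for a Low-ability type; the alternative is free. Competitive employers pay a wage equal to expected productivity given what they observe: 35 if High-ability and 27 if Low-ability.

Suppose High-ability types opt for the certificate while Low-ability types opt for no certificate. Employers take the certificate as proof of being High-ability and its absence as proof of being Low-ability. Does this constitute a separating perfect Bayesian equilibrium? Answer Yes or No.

Under these beliefs, the certificate earns wage 35 and no certificate earns wage 27.
High-ability: the certificate nets 35 − 3 = 32; no certificate nets 27. High-ability prefers the certificate.
Low-ability: the certificate nets 35 − 6 = 29; no certificate nets 27. Low-ability would deviate to the certificate.
Low-ability has a profitable deviation, so the profile is not an equilibrium.

No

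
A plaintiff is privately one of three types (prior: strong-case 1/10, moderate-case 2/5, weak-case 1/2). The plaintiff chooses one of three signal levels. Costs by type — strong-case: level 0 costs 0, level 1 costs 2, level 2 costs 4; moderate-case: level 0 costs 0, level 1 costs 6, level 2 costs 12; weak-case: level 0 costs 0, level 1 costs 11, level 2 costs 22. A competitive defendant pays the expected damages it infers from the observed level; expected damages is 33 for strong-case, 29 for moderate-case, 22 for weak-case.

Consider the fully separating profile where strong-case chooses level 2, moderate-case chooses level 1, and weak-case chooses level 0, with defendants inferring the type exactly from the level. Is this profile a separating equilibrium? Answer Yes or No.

Separating settlements: level 2 → 33, level 1 → 29, level 0 → 22.
strong-case (assigned level 2): level 0: 22 − 0 = 22; level 1: 29 − 2 = 27; level 2: 33 − 4 = 29. strong-case stays.
moderate-case (assigned level 1): level 0: 22 − 0 = 22; level 1: 29 − 6 = 23; level 2: 33 − 12 = 21. moderate-case stays.
weak-case (assigned level 0): level 0: 22 − 0 = 22; level 1: 29 − 11 = 18; level 2: 33 − 22 = 11. weak-case stays.
Every type prefers its assigned level; separation holds.

Yes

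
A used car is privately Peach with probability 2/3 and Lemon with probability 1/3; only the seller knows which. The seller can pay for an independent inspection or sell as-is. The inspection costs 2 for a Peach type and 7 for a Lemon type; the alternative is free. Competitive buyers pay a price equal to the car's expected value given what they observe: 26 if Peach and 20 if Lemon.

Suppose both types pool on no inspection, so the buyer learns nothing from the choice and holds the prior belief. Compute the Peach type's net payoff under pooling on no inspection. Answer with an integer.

Pooled price = 2/3·26 + 1/3·20 = 24.
Peach pays no cost for no inspection, so net payoff = 24.

24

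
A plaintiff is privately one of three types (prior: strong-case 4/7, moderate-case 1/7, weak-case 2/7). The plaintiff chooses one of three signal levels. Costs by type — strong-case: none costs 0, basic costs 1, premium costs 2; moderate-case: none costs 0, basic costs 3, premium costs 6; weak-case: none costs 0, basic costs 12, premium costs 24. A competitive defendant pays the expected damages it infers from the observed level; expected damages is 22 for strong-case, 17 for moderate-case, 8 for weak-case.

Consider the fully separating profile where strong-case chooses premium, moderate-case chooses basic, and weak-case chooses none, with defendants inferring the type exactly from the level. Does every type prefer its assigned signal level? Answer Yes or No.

Separating settlements: premium → 22, basic → 17, none → 8.
strong-case (assigned premium): none: 8 − 0 = 8; basic: 17 − 1 = 16; premium: 22 − 2 = 20. strong-case stays.
moderate-case (assigned basic): none: 8 − 0 = 8; basic: 17 − 3 = 14; premium: 22 − 6 = 16. moderate-case prefers premium.
weak-case (assigned none): none: 8 − 0 = 8; basic: 17 − 12 = 5; premium: 22 − 24 = -2. weak-case stays.
At least one type deviates; the separating profile fails.

No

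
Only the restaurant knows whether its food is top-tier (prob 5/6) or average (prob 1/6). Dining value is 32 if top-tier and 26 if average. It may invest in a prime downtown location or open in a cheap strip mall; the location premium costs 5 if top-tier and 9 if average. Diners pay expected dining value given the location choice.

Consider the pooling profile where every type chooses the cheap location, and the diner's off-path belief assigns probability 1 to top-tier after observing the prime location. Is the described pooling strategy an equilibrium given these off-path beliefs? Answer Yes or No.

On path, the diner holds the prior and pays 5/6·32 + 1/6·26 = 31. Off path (the prime location), believing top-tier, it pays 32.
top-tier: the cheap location nets 31; the prime location nets 32 − 5 = 27. top-tier stays.
average: the cheap location nets 31; the prime location nets 32 − 9 = 23. average stays.
No type deviates, so pooling is sustained.

Yes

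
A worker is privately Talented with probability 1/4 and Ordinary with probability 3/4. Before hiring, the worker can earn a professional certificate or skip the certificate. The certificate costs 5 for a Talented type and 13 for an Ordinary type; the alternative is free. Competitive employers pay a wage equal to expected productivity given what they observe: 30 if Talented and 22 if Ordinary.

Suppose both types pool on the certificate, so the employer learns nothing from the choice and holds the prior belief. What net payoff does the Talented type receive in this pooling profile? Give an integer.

Pooled wage = 1/4·30 + 3/4·22 = 24.
Talented pays cost 5 for the certificate, so net payoff = 24 − 5 = 19.

19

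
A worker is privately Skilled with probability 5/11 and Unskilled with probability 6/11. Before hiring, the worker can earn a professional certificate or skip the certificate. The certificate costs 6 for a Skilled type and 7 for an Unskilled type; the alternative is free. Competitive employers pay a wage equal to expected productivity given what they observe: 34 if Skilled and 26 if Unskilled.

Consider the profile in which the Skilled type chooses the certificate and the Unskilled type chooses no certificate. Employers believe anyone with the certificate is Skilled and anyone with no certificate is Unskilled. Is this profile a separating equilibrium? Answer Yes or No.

No

Under these beliefs, the certificate earns wage 34 and no certificate earns wage 26.
Skilled: the certificate nets 34 − 6 = 28; no certificate nets 26. Skilled prefers the certificate.
Unskilled: the certificate nets 34 − 7 = 27; no certificate nets 26. Unskilled would deviate to the certificate.
Unskilled has a profitable deviation, so the profile is not an equilibrium.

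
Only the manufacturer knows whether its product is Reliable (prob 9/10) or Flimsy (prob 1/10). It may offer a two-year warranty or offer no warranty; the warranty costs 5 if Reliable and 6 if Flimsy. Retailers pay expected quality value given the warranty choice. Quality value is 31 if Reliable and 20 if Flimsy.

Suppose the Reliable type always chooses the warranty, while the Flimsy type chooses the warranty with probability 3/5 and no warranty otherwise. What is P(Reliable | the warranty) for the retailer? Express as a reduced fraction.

15/16

P(the warranty) = (9/10)·1 + (1/10)·(3/5) = 24/25.
By Bayes' rule, P(Reliable | the warranty) = (9/10) / (24/25) = 15/16.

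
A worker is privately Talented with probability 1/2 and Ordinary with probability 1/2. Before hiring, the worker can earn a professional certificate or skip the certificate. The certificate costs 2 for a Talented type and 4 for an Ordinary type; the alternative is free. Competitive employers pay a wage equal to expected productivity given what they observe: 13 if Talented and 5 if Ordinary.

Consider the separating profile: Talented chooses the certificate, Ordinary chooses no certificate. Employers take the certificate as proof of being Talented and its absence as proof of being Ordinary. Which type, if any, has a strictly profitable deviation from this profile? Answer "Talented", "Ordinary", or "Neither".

The certificate pays 13; no certificate pays 5.
Talented: assigned the certificate, nets 13 − 2 = 11; deviating to no certificate nets 5.
Ordinary: assigned no certificate, nets 5; deviating to the certificate nets 13 − 4 = 9.
The Ordinary type gains 4 by deviating.

Ordinary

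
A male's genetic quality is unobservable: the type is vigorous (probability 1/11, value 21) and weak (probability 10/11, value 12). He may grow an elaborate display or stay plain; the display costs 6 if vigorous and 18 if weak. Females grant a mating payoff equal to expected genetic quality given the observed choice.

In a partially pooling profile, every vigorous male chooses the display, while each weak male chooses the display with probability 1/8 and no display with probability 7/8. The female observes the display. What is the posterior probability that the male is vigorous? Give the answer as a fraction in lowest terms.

4/9

P(the display) = (1/11)·1 + (10/11)·(1/8) = 9/44.
By Bayes' rule, P(vigorous | the display) = (1/11) / (9/44) = 4/9.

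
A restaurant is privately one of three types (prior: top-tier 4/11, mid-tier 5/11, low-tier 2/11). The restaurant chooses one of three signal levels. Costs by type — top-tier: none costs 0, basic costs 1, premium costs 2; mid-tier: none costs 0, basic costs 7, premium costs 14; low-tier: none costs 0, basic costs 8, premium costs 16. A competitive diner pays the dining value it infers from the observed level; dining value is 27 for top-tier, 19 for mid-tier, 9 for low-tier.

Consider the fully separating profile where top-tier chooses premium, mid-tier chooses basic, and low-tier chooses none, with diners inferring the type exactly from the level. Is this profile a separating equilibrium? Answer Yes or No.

No

Separating price premiums: premium → 27, basic → 19, none → 9.
top-tier (assigned premium): none: 9 − 0 = 9; basic: 19 − 1 = 18; premium: 27 − 2 = 25. top-tier stays.
mid-tier (assigned basic): none: 9 − 0 = 9; basic: 19 − 7 = 12; premium: 27 − 14 = 13. mid-tier prefers premium.
low-tier (assigned none): none: 9 − 0 = 9; basic: 19 − 8 = 11; premium: 27 − 16 = 11. low-tier prefers basic.
At least one type deviates; the separating profile fails.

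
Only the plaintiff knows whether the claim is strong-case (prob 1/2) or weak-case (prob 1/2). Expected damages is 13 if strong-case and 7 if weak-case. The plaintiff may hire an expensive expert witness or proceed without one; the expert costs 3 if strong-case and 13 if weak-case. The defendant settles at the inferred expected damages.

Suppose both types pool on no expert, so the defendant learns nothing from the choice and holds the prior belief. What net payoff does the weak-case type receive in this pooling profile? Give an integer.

Pooled settlement = 1/2·13 + 1/2·7 = 10.
weak-case pays no cost for no expert, so net payoff = 10.

10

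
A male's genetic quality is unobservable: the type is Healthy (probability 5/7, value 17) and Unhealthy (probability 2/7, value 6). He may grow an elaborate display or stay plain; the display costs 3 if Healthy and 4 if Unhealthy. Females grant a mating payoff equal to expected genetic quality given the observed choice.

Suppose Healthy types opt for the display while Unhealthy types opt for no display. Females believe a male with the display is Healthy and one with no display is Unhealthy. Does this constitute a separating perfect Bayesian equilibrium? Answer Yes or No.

Under these beliefs, the display earns mating payoff 17 and no display earns mating payoff 6.
Healthy: the display nets 17 − 3 = 14; no display nets 6. Healthy prefers the display.
Unhealthy: the display nets 17 − 4 = 13; no display nets 6. Unhealthy would deviate to the display.
Unhealthy has a profitable deviation, so the profile is not an equilibrium.

No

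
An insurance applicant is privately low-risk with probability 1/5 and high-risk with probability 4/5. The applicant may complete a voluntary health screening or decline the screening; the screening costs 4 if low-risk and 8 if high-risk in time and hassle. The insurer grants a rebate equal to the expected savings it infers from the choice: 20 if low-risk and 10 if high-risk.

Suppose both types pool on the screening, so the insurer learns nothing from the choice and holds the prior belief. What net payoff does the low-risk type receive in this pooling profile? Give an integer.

Pooled rebate = 1/5·20 + 4/5·10 = 12.
low-risk pays cost 4 for the screening, so net payoff = 12 − 4 = 8.

8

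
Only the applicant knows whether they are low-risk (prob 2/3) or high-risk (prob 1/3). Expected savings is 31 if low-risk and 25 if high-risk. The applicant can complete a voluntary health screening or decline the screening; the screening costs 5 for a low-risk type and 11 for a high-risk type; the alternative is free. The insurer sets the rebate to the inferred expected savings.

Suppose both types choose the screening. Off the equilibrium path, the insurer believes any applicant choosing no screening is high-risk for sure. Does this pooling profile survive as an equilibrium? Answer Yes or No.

On path, the insurer holds the prior and pays 2/3·31 + 1/3·25 = 29. Off path (no screening), believing high-risk, it pays 25.
low-risk: the screening nets 29 − 5 = 24; no screening nets 25. low-risk would deviate.
high-risk: the screening nets 29 − 11 = 18; no screening nets 25. high-risk would deviate.
A type deviates, so pooling fails.

No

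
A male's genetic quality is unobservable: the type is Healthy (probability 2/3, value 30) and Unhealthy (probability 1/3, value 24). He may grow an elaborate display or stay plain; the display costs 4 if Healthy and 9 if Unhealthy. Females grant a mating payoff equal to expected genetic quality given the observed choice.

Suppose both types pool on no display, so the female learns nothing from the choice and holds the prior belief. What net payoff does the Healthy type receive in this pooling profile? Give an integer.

28

Pooled mating payoff = 2/3·30 + 1/3·24 = 28.
Healthy pays no cost for no display, so net payoff = 28.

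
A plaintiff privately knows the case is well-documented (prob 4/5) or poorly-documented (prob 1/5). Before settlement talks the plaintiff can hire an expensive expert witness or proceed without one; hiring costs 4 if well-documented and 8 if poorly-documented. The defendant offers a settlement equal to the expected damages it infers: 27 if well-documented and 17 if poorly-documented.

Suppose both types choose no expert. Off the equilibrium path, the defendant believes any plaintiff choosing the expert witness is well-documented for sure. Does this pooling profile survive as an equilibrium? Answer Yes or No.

On path, the defendant holds the prior and pays 4/5·27 + 1/5·17 = 25. Off path (the expert witness), believing well-documented, it pays 27.
well-documented: no expert nets 25; the expert witness nets 27 − 4 = 23. well-documented stays.
poorly-documented: no expert nets 25; the expert witness nets 27 − 8 = 19. poorly-documented stays.
No type deviates, so pooling is sustained.

Yes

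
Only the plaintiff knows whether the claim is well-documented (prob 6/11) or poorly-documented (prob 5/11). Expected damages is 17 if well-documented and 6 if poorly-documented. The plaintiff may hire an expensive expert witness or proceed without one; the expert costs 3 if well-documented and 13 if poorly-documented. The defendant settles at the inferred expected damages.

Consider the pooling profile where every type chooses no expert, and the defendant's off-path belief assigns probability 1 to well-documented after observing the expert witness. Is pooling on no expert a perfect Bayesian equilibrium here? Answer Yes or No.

No

On path, the defendant holds the prior and pays 6/11·17 + 5/11·6 = 12. Off path (the expert witness), believing well-documented, it pays 17.
well-documented: no expert nets 12; the expert witness nets 17 − 3 = 14. well-documented would deviate.
poorly-documented: no expert nets 12; the expert witness nets 17 − 13 = 4. poorly-documented stays.
A type deviates, so pooling fails.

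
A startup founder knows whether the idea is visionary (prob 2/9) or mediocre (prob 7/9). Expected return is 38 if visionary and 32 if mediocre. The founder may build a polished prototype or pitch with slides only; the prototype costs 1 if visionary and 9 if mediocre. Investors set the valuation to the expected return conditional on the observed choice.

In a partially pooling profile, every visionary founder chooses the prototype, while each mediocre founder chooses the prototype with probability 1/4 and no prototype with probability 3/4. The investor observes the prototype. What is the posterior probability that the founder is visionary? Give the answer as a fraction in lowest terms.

P(the prototype) = (2/9)·1 + (7/9)·(1/4) = 5/12.
By Bayes' rule, P(visionary | the prototype) = (2/9) / (5/12) = 8/15.

8/15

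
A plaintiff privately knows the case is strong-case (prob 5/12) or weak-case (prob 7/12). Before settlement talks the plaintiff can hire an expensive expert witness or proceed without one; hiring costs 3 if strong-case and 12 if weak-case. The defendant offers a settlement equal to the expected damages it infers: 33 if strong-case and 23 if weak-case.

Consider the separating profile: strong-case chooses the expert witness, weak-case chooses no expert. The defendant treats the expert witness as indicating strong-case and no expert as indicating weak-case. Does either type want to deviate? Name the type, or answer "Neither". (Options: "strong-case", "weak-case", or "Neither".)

Neither

The expert witness pays 33; no expert pays 23.
strong-case: assigned the expert witness, nets 33 − 3 = 30; deviating to no expert nets 23.
weak-case: assigned no expert, nets 23; deviating to the expert witness nets 33 − 12 = 21.
Both types strictly prefer their assigned action; no profitable deviation.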